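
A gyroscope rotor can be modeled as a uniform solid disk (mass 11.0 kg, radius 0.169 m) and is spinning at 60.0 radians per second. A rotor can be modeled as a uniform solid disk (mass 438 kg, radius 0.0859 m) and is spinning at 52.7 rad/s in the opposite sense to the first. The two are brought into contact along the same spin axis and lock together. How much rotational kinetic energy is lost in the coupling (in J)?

No external torque acts about the common axis, so total angular momentum is conserved.
Moments of inertia: I_A = ½(11.0)(0.169)² = 0.1571 kg·m²; I_B = ½(438)(0.0859)² = 1.616 kg·m².
Taking A's sense as positive: L = (0.1571)(60.0) − (1.616)(52.7) = -75.74 kg·m²·rad/s.
Combined I = 0.1571 + 1.616 = 1.773 kg·m².
ω_f = L / I = -75.74 / 1.773 = -42.72 rad/s.
KE_i = ½ΣIω² = 2527 J; KE_f = ½(1.773)(42.72)² = 1618 J.

ΔKE lost ≈ 909 J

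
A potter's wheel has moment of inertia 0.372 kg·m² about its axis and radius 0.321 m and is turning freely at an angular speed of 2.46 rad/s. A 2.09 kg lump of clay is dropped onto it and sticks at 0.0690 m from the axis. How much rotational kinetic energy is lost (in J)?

No external torque acts about the axis; L_before = L_after.
Added inertia Σmr² = (2.09)(0.0690)² = 0.009950 kg·m²; I_f = 0.3720 + 0.009950 = 0.3820 kg·m².
ω_f = I_p ω_i / I_f = (0.3720)(2.46) / 0.3820 = 2.396 rad/s.
KE_i = ½(0.3720)(2.460 rad/s)² = 1.126 J; KE_f = ½(0.3820)(2.396)² = 1.096 J.

energy lost ≈ 0.0293 J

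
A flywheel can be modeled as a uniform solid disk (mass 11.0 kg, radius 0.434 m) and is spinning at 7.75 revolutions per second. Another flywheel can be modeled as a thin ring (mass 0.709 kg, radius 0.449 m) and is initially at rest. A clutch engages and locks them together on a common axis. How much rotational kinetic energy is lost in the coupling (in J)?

ΔKE lost ≈ 149 J

The coupling torques are internal; angular momentum about the shared axis is conserved.
Moments of inertia: I_A = ½(11.0)(0.434)² = 1.036 kg·m²; I_B = (0.709)(0.449)² = 0.1429 kg·m².
Taking A's sense as positive: L = (1.036)(7.75) = 8.029 kg·m²·rev/s.
Combined I = 1.036 + 0.1429 = 1.179 kg·m².
ω_f = L / I = 8.029 / 1.179 = 6.810 rev/s.
KE_i = ½ΣIω² = 1228 J; KE_f = ½(1.179)(42.79)² = 1079 J.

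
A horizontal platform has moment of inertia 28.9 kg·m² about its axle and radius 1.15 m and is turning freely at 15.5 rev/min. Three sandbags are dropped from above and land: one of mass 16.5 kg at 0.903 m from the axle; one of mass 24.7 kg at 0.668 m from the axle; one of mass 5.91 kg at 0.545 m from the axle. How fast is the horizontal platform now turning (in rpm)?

The added mass arrives with no angular momentum about the axle, and any external torque about the axle is negligible, so the system's angular momentum is conserved.
Added inertia Σmr² = (16.5)(0.903)² + (24.7)(0.668)² + (5.91)(0.545)² = 26.23 kg·m²; I_f = 28.90 + 26.23 = 55.13 kg·m².
ω_f = I_p ω_i / I_f = (28.90)(15.5) / 55.13 = 8.125 rpm.

ω_f ≈ 8.13 rpm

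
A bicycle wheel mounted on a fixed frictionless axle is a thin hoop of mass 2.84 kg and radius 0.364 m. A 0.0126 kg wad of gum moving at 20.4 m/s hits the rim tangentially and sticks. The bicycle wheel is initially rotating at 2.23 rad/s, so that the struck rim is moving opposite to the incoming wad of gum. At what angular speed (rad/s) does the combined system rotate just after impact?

About the axle the impulsive forces during the collision are internal, so angular momentum about that axis is conserved.
I_p = (2.84)(0.364)² = 0.3763 kg·m². Taking the sense of the wad of gum's angular momentum as positive, L_{wad} = m v R = (0.0126)(20.4)(0.364) = 0.09356 kg·m²/s.
L_i = −I_p ω_p + m v R = −(0.3763)(2.23) + 0.09356 = -0.7456 kg·m²/s.
After sticking, I_f = I_p + m R² = 0.3763 + (0.0126)(0.364)² = 0.3780 kg·m².
ω_f = L_i / I_f = -0.7456 / 0.3780 = -1.973 rad/s.

|ω_f| ≈ 1.97 rad/s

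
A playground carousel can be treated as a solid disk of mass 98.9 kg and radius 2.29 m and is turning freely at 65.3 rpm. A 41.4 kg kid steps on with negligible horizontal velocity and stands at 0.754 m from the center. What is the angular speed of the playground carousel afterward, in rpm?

ω_f ≈ 59.9 rpm

The added mass arrives with no angular momentum about the center, and any external torque about the center is negligible, so the system's angular momentum is conserved.
I_p = ½(98.9)(2.29)² = 259.3 kg·m².
Added inertia Σmr² = (41.4)(0.754)² = 23.54 kg·m²; I_f = 259.3 + 23.54 = 282.9 kg·m².
ω_f = I_p ω_i / I_f = (259.3)(65.3) / 282.9 = 59.87 rpm.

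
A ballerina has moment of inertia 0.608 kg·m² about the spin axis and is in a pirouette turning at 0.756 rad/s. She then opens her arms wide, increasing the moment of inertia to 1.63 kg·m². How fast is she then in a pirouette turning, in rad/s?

Angular momentum about the spin axis is conserved since the torque about it is zero.
ω₂ = I₁ω₁ / I₂ = (0.6080)(0.756 rad/s) / (1.630) = 0.2820 rad/s.

ω₂ ≈ 0.282 rad/s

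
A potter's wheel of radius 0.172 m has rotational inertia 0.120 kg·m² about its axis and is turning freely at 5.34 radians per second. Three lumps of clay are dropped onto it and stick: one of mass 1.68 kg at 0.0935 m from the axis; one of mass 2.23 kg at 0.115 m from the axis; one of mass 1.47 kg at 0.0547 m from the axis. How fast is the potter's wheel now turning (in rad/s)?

The added mass arrives with no angular momentum about the axis, and any external torque about the axis is negligible, so the system's angular momentum is conserved.
Added inertia Σmr² = (1.68)(0.0935)² + (2.23)(0.115)² + (1.47)(0.0547)² = 0.04858 kg·m²; I_f = 0.1200 + 0.04858 = 0.1686 kg·m².
ω_f = I_p ω_i / I_f = (0.1200)(5.34) / 0.1686 = 3.801 rad/s.

ω_f ≈ 3.80 rad/s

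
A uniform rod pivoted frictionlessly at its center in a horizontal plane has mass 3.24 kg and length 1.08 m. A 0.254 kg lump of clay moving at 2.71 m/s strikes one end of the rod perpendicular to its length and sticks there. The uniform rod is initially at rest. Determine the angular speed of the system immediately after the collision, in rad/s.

About the pivot the impulsive forces during the collision are internal, so angular momentum about that axis is conserved.
I_p = (1/12)(3.24)(1.08)² = 0.3149 kg·m². Taking the sense of the lump of clay's angular momentum as positive, L_{lump} = m v R = (0.254)(2.71)(1.08/2) = 0.3717 kg·m²/s.
L_i = 0 + 0.3717 = 0.3717 kg·m²/s.
After sticking, I_f = I_p + m R² = 0.3149 + (0.254)(1.08/2)² = 0.3890 kg·m².
ω_f = L_i / I_f = 0.3717 / 0.3890 = 0.9556 rad/s.

|ω_f| ≈ 0.956 rad/s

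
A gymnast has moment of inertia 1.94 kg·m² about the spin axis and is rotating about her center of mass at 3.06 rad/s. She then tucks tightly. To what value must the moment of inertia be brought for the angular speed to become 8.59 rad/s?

With no external torque about the axis, L is conserved: I₁ω₁ = I₂ω₂.
I₂ = I₁ω₁ / ω₂ = (1.94)(3.06) / (8.59) = 0.6911 kg·m².

I₂ ≈ 0.691 kg·m²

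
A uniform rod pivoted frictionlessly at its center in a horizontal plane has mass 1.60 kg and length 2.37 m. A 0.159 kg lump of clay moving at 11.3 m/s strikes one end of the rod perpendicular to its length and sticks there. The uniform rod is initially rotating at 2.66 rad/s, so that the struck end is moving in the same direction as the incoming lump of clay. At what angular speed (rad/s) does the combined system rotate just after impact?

About the pivot the impulsive forces during the collision are internal, so angular momentum about that axis is conserved.
I_p = (1/12)(1.60)(2.37)² = 0.7489 kg·m². Taking the sense of the lump of clay's angular momentum as positive, L_{lump} = m v R = (0.159)(11.3)(2.37/2) = 2.129 kg·m²/s.
L_i = +I_p ω_p + m v R = +(0.7489)(2.66) + 2.129 = 4.121 kg·m²/s.
After sticking, I_f = I_p + m R² = 0.7489 + (0.159)(2.37/2)² = 0.9722 kg·m².
ω_f = L_i / I_f = 4.121 / 0.9722 = 4.239 rad/s.

|ω_f| ≈ 4.24 rad/s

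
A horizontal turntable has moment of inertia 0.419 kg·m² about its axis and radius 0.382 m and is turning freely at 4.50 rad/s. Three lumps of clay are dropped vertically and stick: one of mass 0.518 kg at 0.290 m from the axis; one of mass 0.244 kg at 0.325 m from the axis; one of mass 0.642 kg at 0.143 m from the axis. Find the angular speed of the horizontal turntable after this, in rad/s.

No external torque acts about the axis; L_before = L_after.
Added inertia Σmr² = (0.518)(0.290)² + (0.244)(0.325)² + (0.642)(0.143)² = 0.08246 kg·m²; I_f = 0.4190 + 0.08246 = 0.5015 kg·m².
ω_f = I_p ω_i / I_f = (0.4190)(4.50) / 0.5015 = 3.760 rad/s.

ω_f ≈ 3.76 rad/s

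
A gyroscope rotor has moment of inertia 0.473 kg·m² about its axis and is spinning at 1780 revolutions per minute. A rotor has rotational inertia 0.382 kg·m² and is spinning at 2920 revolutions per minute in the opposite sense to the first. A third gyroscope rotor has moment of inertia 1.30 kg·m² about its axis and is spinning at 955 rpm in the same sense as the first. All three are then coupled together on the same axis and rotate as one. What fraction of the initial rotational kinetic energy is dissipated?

fraction ≈ 0.927

The coupling torques are internal; angular momentum about the shared axis is conserved.
Taking A's sense as positive: L = (0.4730)(1780) − (0.3820)(2920) + (1.300)(955) = 968.0 kg·m²·rpm.
Combined I = 0.4730 + 0.3820 + 1.300 = 2.155 kg·m².
ω_f = L / I = 968.0 / 2.155 = 449.2 rpm.
KE_i = ½ΣIω² = 32580 J; KE_f = ½(2.155)(47.04)² = 2384 J.
Fraction dissipated = (KE_i − KE_f)/KE_i = 0.9268.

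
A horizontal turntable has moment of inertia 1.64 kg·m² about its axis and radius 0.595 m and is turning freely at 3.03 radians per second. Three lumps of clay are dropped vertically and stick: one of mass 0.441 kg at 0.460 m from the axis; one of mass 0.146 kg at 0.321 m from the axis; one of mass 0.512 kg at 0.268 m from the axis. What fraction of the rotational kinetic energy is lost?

fraction ≈ 0.0813

No external torque acts about the axis; L_before = L_after.
Added inertia Σmr² = (0.441)(0.460)² + (0.146)(0.321)² + (0.512)(0.268)² = 0.1451 kg·m²; I_f = 1.640 + 0.1451 = 1.785 kg·m².
ω_f = I_p ω_i / I_f = (1.640)(3.03) / 1.785 = 2.784 rad/s.
KE_i = ½(1.640)(3.030 rad/s)² = 7.528 J; KE_f = ½(1.785)(2.784)² = 6.916 J.
Fraction lost = 0.08130.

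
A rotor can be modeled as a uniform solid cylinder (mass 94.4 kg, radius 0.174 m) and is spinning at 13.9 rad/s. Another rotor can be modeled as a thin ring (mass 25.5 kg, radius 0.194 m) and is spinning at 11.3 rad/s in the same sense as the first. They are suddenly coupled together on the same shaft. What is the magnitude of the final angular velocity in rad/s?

|ω_f| ≈ 12.9 rad/s

No external torque acts about the common axis, so total angular momentum is conserved.
Moments of inertia: I_A = ½(94.4)(0.174)² = 1.429 kg·m²; I_B = (25.5)(0.194)² = 0.9597 kg·m².
Taking A's sense as positive: L = (1.429)(13.9) + (0.9597)(11.3) = 30.71 kg·m²·rad/s.
Combined I = 1.429 + 0.9597 = 2.389 kg·m².
ω_f = L / I = 30.71 / 2.389 = 12.86 rad/s.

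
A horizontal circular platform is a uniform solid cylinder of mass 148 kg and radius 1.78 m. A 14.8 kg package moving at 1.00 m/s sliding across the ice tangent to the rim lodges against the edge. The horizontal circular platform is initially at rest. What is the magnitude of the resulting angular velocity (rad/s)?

The axle reaction passes through the central axle and exerts no torque about it; angular momentum about the central axle is conserved through the impact.
I_p = ½(148)(1.78)² = 234.5 kg·m². Taking the sense of the package's angular momentum as positive, L_{package} = m v R = (14.8)(1.00)(1.78) = 26.34 kg·m²/s.
L_i = 0 + 26.34 = 26.34 kg·m²/s.
After sticking, I_f = I_p + m R² = 234.5 + (14.8)(1.78)² = 281.4 kg·m².
ω_f = L_i / I_f = 26.34 / 281.4 = 0.09363 rad/s.

|ω_f| ≈ 0.0936 rad/s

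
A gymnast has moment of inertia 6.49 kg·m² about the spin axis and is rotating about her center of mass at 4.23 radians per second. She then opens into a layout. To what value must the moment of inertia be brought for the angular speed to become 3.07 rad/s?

With no external torque about the axis, L is conserved: I₁ω₁ = I₂ω₂.
I₂ = I₁ω₁ / ω₂ = (6.49)(4.23) / (3.07) = 8.942 kg·m².

I₂ ≈ 8.94 kg·m²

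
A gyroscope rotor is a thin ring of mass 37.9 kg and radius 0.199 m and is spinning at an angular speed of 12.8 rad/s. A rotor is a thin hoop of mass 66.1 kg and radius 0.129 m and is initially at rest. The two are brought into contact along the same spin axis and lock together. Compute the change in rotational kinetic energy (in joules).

ΔKE ≈ -52.0 J

No external torque acts about the common axis, so total angular momentum is conserved.
Moments of inertia: I_A = (37.9)(0.199)² = 1.501 kg·m²; I_B = (66.1)(0.129)² = 1.100 kg·m².
Taking A's sense as positive: L = (1.501)(12.8) = 19.21 kg·m²·rad/s.
Combined I = 1.501 + 1.100 = 2.601 kg·m².
ω_f = L / I = 19.21 / 2.601 = 7.387 rad/s.
KE_i = ½ΣIω² = 123.0 J; KE_f = ½(2.601)(7.387)² = 70.95 J.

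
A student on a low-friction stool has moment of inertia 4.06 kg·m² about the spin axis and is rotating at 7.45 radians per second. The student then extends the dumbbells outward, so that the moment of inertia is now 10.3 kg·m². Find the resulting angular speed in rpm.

ω₂ ≈ 28.0 rpm

No external torque acts about the spin axis, so angular momentum is conserved.
ω₂ = I₁ω₁ / I₂ = (4.060)(7.45 rad/s) / (10.30) = 2.937 rad/s = 28.04 rpm.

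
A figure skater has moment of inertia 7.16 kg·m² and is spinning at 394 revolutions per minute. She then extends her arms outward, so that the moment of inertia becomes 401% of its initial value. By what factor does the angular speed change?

ω₂/ω₁ ≈ 0.249

No external torque acts about the spin axis, so angular momentum is conserved.
I₂ = 4.01 × 7.16 = 28.71 kg·m².
ω₂/ω₁ = I₁/I₂ = 7.160 / 28.71 = 0.2494.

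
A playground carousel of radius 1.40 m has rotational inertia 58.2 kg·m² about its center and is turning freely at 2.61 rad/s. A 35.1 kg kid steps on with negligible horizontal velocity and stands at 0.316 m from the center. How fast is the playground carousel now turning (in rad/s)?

The added mass arrives with no angular momentum about the center, and any external torque about the center is negligible, so the system's angular momentum is conserved.
Added inertia Σmr² = (35.1)(0.316)² = 3.505 kg·m²; I_f = 58.20 + 3.505 = 61.70 kg·m².
ω_f = I_p ω_i / I_f = (58.20)(2.61) / 61.70 = 2.462 rad/s.

ω_f ≈ 2.46 rad/s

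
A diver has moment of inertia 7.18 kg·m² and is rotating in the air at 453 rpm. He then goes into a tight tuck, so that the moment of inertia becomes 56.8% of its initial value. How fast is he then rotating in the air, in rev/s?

With no external torque about the axis, L is conserved: I₁ω₁ = I₂ω₂.
I₂ = 0.568 × 7.18 = 4.078 kg·m².
ω₂ = I₁ω₁ / I₂ = (7.180)(453 rpm) / (4.078) = 797.5 rpm = 13.29 rev/s.

ω₂ ≈ 13.3 rev/s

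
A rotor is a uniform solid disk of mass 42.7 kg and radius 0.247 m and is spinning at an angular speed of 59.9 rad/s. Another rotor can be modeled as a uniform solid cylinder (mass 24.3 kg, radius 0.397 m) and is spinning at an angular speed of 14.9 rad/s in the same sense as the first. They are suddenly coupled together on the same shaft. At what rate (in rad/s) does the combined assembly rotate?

The coupling torques are internal; angular momentum about the shared axis is conserved.
Moments of inertia: I_A = ½(42.7)(0.247)² = 1.303 kg·m²; I_B = ½(24.3)(0.397)² = 1.915 kg·m².
Taking A's sense as positive: L = (1.303)(59.9) + (1.915)(14.9) = 106.6 kg·m²·rad/s.
Combined I = 1.303 + 1.915 = 3.217 kg·m².
ω_f = L / I = 106.6 / 3.217 = 33.12 rad/s.

|ω_f| ≈ 33.1 rad/s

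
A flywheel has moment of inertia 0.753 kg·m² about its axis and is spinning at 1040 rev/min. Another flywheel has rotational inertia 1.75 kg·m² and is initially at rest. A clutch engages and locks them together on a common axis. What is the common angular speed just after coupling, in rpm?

No external torque acts about the common axis, so total angular momentum is conserved.
Taking A's sense as positive: L = (0.7530)(1040) = 783.1 kg·m²·rpm.
Combined I = 0.7530 + 1.750 = 2.503 kg·m².
ω_f = L / I = 783.1 / 2.503 = 312.9 rpm.

|ω_f| ≈ 313 rpm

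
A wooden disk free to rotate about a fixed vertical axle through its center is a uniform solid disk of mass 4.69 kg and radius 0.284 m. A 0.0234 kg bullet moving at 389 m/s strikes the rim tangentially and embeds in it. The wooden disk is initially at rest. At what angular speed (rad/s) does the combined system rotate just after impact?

|ω_f| ≈ 13.5 rad/s

About the axle the impulsive forces during the collision are internal, so angular momentum about that axis is conserved.
I_p = ½(4.69)(0.284)² = 0.1891 kg·m². Taking the sense of the bullet's angular momentum as positive, L_{bullet} = m v R = (0.0234)(389)(0.284) = 2.585 kg·m²/s.
L_i = 0 + 2.585 = 2.585 kg·m²/s.
After sticking, I_f = I_p + m R² = 0.1891 + (0.0234)(0.284)² = 0.1910 kg·m².
ω_f = L_i / I_f = 2.585 / 0.1910 = 13.53 rad/s.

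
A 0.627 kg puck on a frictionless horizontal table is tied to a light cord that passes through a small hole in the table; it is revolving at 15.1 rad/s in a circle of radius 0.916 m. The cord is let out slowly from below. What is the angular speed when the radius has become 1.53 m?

ω₂ ≈ 5.41 rad/s

No torque about the axis ⇒ m r₁² ω₁ = m r₂² ω₂.
ω₂ = ω₁ (r₁/r₂)² = (15.1)(0.916/1.53)² = 5.412 rad/s.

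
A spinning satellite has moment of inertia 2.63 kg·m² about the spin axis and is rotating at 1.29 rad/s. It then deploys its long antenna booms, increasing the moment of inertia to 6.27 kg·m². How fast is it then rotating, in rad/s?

With no external torque about the axis, L is conserved: I₁ω₁ = I₂ω₂.
ω₂ = I₁ω₁ / I₂ = (2.630)(1.29 rad/s) / (6.270) = 0.5411 rad/s.

ω₂ ≈ 0.541 rad/s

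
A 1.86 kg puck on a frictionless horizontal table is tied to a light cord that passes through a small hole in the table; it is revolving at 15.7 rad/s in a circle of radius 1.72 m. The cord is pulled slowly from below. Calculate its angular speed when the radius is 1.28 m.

No torque about the axis ⇒ m r₁² ω₁ = m r₂² ω₂.
ω₂ = ω₁ (r₁/r₂)² = (15.7)(1.72/1.28)² = 28.35 rad/s.

ω₂ ≈ 28.3 rad/s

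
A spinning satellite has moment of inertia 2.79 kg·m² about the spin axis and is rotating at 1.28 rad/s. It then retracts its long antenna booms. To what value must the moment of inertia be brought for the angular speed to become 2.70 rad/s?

With no external torque about the axis, L is conserved: I₁ω₁ = I₂ω₂.
I₂ = I₁ω₁ / ω₂ = (2.79)(1.28) / (2.70) = 1.323 kg·m².

I₂ ≈ 1.32 kg·m²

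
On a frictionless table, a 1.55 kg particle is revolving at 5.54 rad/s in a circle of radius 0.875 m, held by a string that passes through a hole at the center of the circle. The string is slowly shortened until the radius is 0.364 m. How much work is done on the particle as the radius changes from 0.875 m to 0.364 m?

W ≈ 87.0 J

The constraining force is radial, so m r² ω about the center is conserved.
ω₂ = ω₁ (r₁/r₂)² = (5.54)(0.875/0.364)² = 32.01 rad/s.
W = ΔKE = ½m(v₂² − v₁²) = 87.02 J.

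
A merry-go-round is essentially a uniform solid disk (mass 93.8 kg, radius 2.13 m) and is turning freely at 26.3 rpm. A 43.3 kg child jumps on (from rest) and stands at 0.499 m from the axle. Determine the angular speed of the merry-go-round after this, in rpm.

No external torque acts about the axle; L_before = L_after.
I_p = ½(93.8)(2.13)² = 212.8 kg·m².
Added inertia Σmr² = (43.3)(0.499)² = 10.78 kg·m²; I_f = 212.8 + 10.78 = 223.6 kg·m².
ω_f = I_p ω_i / I_f = (212.8)(26.3) / 223.6 = 25.03 rpm.

ω_f ≈ 25.0 rpm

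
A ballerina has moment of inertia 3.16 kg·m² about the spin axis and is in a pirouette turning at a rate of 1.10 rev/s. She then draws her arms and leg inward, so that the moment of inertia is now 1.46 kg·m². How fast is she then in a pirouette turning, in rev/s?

With no external torque about the axis, L is conserved: I₁ω₁ = I₂ω₂.
ω₂ = I₁ω₁ / I₂ = (3.160)(1.10 rev/s) / (1.460) = 2.381 rev/s.

ω₂ ≈ 2.38 rev/s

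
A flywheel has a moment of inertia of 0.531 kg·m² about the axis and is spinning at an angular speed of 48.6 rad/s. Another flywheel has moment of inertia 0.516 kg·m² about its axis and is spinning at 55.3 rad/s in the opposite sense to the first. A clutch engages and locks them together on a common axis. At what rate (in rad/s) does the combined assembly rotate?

No external torque acts about the common axis, so total angular momentum is conserved.
Taking A's sense as positive: L = (0.5310)(48.6) − (0.5160)(55.3) = -2.728 kg·m²·rad/s.
Combined I = 0.5310 + 0.5160 = 1.047 kg·m².
ω_f = L / I = -2.728 / 1.047 = -2.606 rad/s.

|ω_f| ≈ 2.61 rad/s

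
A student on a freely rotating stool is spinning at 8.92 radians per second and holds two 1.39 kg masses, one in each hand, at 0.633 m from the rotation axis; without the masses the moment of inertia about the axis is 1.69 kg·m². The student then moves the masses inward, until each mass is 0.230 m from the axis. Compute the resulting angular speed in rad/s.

ω₂ ≈ 13.6 rad/s

Angular momentum about the spin axis is conserved since the torque about it is zero.
I₁ = 1.69 + 2(1.39)(0.633)² = 2.804 kg·m²; I₂ = 1.69 + 2(1.39)(0.230)² = 1.837 kg·m².
ω₂ = I₁ω₁ / I₂ = (2.804)(8.92 rad/s) / (1.837) = 13.61 rad/s.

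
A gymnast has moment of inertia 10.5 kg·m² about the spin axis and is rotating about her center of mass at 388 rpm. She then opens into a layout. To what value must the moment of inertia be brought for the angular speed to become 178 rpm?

Angular momentum about the spin axis is conserved since the torque about it is zero.
I₂ = I₁ω₁ / ω₂ = (10.5)(388) / (178) = 22.89 kg·m².

I₂ ≈ 22.9 kg·m²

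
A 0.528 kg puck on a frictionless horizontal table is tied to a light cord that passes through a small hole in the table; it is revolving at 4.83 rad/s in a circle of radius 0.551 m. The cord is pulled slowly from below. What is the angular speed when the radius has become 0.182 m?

ω₂ ≈ 44.3 rad/s

No torque about the axis ⇒ m r₁² ω₁ = m r₂² ω₂.
ω₂ = ω₁ (r₁/r₂)² = (4.83)(0.551/0.182)² = 44.27 rad/s.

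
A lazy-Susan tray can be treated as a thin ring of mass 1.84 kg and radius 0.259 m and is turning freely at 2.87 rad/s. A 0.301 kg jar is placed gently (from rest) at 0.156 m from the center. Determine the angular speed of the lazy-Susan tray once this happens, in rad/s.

ω_f ≈ 2.71 rad/s

The added mass arrives with no angular momentum about the center, and any external torque about the center is negligible, so the system's angular momentum is conserved.
I_p = (1.84)(0.259)² = 0.1234 kg·m².
Added inertia Σmr² = (0.301)(0.156)² = 0.007325 kg·m²; I_f = 0.1234 + 0.007325 = 0.1308 kg·m².
ω_f = I_p ω_i / I_f = (0.1234)(2.87) / 0.1308 = 2.709 rad/s.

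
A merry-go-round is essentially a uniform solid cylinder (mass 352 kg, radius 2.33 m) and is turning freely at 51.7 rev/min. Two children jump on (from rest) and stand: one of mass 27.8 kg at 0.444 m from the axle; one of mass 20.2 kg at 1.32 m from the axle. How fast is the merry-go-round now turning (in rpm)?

The added mass arrives with no angular momentum about the axle, and any external torque about the axle is negligible, so the system's angular momentum is conserved.
I_p = ½(352)(2.33)² = 955.5 kg·m².
Added inertia Σmr² = (27.8)(0.444)² + (20.2)(1.32)² = 40.68 kg·m²; I_f = 955.5 + 40.68 = 996.2 kg·m².
ω_f = I_p ω_i / I_f = (955.5)(51.7) / 996.2 = 49.59 rpm.

ω_f ≈ 49.6 rpm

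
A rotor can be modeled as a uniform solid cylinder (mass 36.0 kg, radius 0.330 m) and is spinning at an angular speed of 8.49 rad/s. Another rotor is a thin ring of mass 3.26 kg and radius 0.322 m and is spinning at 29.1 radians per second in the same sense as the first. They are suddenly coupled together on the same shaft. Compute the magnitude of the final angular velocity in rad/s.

|ω_f| ≈ 11.5 rad/s

The coupling torques are internal; angular momentum about the shared axis is conserved.
Moments of inertia: I_A = ½(36.0)(0.330)² = 1.960 kg·m²; I_B = (3.26)(0.322)² = 0.3380 kg·m².
Taking A's sense as positive: L = (1.960)(8.49) + (0.3380)(29.1) = 26.48 kg·m²·rad/s.
Combined I = 1.960 + 0.3380 = 2.298 kg·m².
ω_f = L / I = 26.48 / 2.298 = 11.52 rad/s.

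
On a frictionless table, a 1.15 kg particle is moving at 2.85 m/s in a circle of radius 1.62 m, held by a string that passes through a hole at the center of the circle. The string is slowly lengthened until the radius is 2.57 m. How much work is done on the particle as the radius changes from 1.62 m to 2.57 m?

W ≈ -2.81 J

The only horizontal force on the mass is along the cord (radial), so it exerts no torque about the hole and angular momentum m v r is conserved.
v₂ = v₁ r₁ / r₂ = (2.85)(1.62) / (2.57) = 1.796 m/s.
W = ΔKE = ½m(v₂² − v₁²) = -2.815 J.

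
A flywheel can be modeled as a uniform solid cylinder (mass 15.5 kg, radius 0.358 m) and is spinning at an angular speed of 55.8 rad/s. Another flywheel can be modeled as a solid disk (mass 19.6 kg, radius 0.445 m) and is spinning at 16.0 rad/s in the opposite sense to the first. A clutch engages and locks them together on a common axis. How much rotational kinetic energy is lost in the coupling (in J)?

ΔKE lost ≈ 1690 J

No external torque acts about the common axis, so total angular momentum is conserved.
Moments of inertia: I_A = ½(15.5)(0.358)² = 0.9933 kg·m²; I_B = ½(19.6)(0.445)² = 1.941 kg·m².
Taking A's sense as positive: L = (0.9933)(55.8) − (1.941)(16.0) = 24.37 kg·m²·rad/s.
Combined I = 0.9933 + 1.941 = 2.934 kg·m².
ω_f = L / I = 24.37 / 2.934 = 8.308 rad/s.
KE_i = ½ΣIω² = 1795 J; KE_f = ½(2.934)(8.308)² = 101.2 J.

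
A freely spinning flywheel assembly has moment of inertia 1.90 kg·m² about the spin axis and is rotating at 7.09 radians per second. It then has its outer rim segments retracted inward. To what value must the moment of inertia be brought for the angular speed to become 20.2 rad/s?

I₂ ≈ 0.667 kg·m²

With no external torque about the axis, L is conserved: I₁ω₁ = I₂ω₂.
I₂ = I₁ω₁ / ω₂ = (1.90)(7.09) / (20.2) = 0.6669 kg·m².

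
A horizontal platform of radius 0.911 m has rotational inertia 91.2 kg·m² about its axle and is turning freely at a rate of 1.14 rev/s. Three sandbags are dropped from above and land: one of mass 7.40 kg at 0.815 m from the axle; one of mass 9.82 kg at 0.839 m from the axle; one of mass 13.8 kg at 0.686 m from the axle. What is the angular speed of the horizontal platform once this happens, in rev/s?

ω_f ≈ 0.949 rev/s

No external torque acts about the axle; L_before = L_after.
Added inertia Σmr² = (7.40)(0.815)² + (9.82)(0.839)² + (13.8)(0.686)² = 18.32 kg·m²; I_f = 91.20 + 18.32 = 109.5 kg·m².
ω_f = I_p ω_i / I_f = (91.20)(1.14) / 109.5 = 0.9493 rev/s.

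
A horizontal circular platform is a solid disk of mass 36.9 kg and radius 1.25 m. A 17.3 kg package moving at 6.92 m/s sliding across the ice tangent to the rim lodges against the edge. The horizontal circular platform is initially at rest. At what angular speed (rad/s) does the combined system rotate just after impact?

About the central axle the impulsive forces during the collision are internal, so angular momentum about that axis is conserved.
I_p = ½(36.9)(1.25)² = 28.83 kg·m². Taking the sense of the package's angular momentum as positive, L_{package} = m v R = (17.3)(6.92)(1.25) = 149.6 kg·m²/s.
L_i = 0 + 149.6 = 149.6 kg·m²/s.
After sticking, I_f = I_p + m R² = 28.83 + (17.3)(1.25)² = 55.86 kg·m².
ω_f = L_i / I_f = 149.6 / 55.86 = 2.679 rad/s.

|ω_f| ≈ 2.68 rad/s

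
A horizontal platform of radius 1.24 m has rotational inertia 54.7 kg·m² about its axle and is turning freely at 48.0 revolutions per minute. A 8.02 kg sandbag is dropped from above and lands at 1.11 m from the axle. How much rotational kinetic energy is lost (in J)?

The added mass arrives with no angular momentum about the axle, and any external torque about the axle is negligible, so the system's angular momentum is conserved.
Added inertia Σmr² = (8.02)(1.11)² = 9.881 kg·m²; I_f = 54.70 + 9.881 = 64.58 kg·m².
ω_f = I_p ω_i / I_f = (54.70)(48.0) / 64.58 = 40.66 rpm.
KE_i = ½(54.70)(5.027 rad/s)² = 691.0 J; KE_f = ½(64.58)(4.257)² = 585.3 J.

energy lost ≈ 106 J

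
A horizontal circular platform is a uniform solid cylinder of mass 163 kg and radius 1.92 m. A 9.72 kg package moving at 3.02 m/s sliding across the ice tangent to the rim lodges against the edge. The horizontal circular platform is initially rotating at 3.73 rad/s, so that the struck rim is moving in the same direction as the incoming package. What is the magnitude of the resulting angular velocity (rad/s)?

About the central axle the impulsive forces during the collision are internal, so angular momentum about that axis is conserved.
I_p = ½(163)(1.92)² = 300.4 kg·m². Taking the sense of the package's angular momentum as positive, L_{package} = m v R = (9.72)(3.02)(1.92) = 56.36 kg·m²/s.
L_i = +I_p ω_p + m v R = +(300.4)(3.73) + 56.36 = 1177 kg·m²/s.
After sticking, I_f = I_p + m R² = 300.4 + (9.72)(1.92)² = 336.3 kg·m².
ω_f = L_i / I_f = 1177 / 336.3 = 3.500 rad/s.

|ω_f| ≈ 3.50 rad/s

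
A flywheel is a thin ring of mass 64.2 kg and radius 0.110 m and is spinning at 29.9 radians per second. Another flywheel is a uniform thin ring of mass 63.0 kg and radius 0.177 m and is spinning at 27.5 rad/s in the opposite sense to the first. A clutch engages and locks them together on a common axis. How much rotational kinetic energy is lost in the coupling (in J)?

No external torque acts about the common axis, so total angular momentum is conserved.
Moments of inertia: I_A = (64.2)(0.110)² = 0.7768 kg·m²; I_B = (63.0)(0.177)² = 1.974 kg·m².
Taking A's sense as positive: L = (0.7768)(29.9) − (1.974)(27.5) = -31.05 kg·m²·rad/s.
Combined I = 0.7768 + 1.974 = 2.751 kg·m².
ω_f = L / I = -31.05 / 2.751 = -11.29 rad/s.
KE_i = ½ΣIω² = 1094 J; KE_f = ½(2.751)(11.29)² = 175.3 J.

ΔKE lost ≈ 918 J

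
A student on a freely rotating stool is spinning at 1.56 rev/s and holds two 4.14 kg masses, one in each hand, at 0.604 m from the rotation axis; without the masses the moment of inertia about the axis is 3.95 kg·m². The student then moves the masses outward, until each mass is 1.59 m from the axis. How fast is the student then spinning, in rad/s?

No external torque acts about the spin axis, so angular momentum is conserved.
I₁ = 3.95 + 2(4.14)(0.604)² = 6.971 kg·m²; I₂ = 3.95 + 2(4.14)(1.59)² = 24.88 kg·m².
ω₂ = I₁ω₁ / I₂ = (6.971)(1.56 rev/s) / (24.88) = 0.4370 rev/s = 2.746 rad/s.

ω₂ ≈ 2.75 rad/s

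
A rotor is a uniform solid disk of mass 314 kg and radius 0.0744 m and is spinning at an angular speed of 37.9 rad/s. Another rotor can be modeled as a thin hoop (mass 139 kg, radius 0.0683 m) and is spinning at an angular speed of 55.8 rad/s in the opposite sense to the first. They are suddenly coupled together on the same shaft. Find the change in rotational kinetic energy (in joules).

No external torque acts about the common axis, so total angular momentum is conserved.
Moments of inertia: I_A = ½(314)(0.0744)² = 0.8691 kg·m²; I_B = (139)(0.0683)² = 0.6484 kg·m².
Taking A's sense as positive: L = (0.8691)(37.9) − (0.6484)(55.8) = -3.245 kg·m²·rad/s.
Combined I = 0.8691 + 0.6484 = 1.517 kg·m².
ω_f = L / I = -3.245 / 1.517 = -2.138 rad/s.
KE_i = ½ΣIω² = 1634 J; KE_f = ½(1.517)(2.138)² = 3.469 J.

ΔKE ≈ -1630 J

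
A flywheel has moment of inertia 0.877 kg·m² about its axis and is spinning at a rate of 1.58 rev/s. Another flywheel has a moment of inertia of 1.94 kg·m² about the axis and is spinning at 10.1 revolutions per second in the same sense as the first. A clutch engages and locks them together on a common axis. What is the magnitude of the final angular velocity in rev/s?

No external torque acts about the common axis, so total angular momentum is conserved.
Taking A's sense as positive: L = (0.8770)(1.58) + (1.940)(10.1) = 20.98 kg·m²·rev/s.
Combined I = 0.8770 + 1.940 = 2.817 kg·m².
ω_f = L / I = 20.98 / 2.817 = 7.448 rev/s.

|ω_f| ≈ 7.45 rev/s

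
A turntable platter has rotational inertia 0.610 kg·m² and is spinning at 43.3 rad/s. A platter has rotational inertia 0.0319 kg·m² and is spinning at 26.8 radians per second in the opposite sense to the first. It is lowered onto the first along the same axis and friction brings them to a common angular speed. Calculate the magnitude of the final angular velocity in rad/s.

|ω_f| ≈ 39.8 rad/s

No external torque acts about the common axis, so total angular momentum is conserved.
Taking A's sense as positive: L = (0.6100)(43.3) − (0.03190)(26.8) = 25.56 kg·m²·rad/s.
Combined I = 0.6100 + 0.03190 = 0.6419 kg·m².
ω_f = L / I = 25.56 / 0.6419 = 39.82 rad/s.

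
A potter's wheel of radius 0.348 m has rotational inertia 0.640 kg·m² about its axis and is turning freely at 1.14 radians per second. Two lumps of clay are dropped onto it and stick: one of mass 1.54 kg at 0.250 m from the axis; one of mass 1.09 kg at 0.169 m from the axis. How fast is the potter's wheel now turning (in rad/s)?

ω_f ≈ 0.951 rad/s

The added mass arrives with no angular momentum about the axis, and any external torque about the axis is negligible, so the system's angular momentum is conserved.
Added inertia Σmr² = (1.54)(0.250)² + (1.09)(0.169)² = 0.1274 kg·m²; I_f = 0.6400 + 0.1274 = 0.7674 kg·m².
ω_f = I_p ω_i / I_f = (0.6400)(1.14) / 0.7674 = 0.9508 rad/s.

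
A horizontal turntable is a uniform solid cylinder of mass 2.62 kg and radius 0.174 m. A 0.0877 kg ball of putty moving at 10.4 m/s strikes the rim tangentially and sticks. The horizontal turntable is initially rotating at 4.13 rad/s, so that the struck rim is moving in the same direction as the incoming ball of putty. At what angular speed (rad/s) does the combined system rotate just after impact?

|ω_f| ≈ 7.62 rad/s

About the axle the impulsive forces during the collision are internal, so angular momentum about that axis is conserved.
I_p = ½(2.62)(0.174)² = 0.03966 kg·m². Taking the sense of the ball of putty's angular momentum as positive, L_{ball} = m v R = (0.0877)(10.4)(0.174) = 0.1587 kg·m²/s.
L_i = +I_p ω_p + m v R = +(0.03966)(4.13) + 0.1587 = 0.3225 kg·m²/s.
After sticking, I_f = I_p + m R² = 0.03966 + (0.0877)(0.174)² = 0.04232 kg·m².
ω_f = L_i / I_f = 0.3225 / 0.04232 = 7.621 rad/s.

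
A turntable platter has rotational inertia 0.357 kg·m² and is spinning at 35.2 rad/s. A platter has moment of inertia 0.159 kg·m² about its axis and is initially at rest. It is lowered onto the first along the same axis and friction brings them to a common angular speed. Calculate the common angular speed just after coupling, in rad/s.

|ω_f| ≈ 24.4 rad/s

The coupling torques are internal; angular momentum about the shared axis is conserved.
Taking A's sense as positive: L = (0.3570)(35.2) = 12.57 kg·m²·rad/s.
Combined I = 0.3570 + 0.1590 = 0.5160 kg·m².
ω_f = L / I = 12.57 / 0.5160 = 24.35 rad/s.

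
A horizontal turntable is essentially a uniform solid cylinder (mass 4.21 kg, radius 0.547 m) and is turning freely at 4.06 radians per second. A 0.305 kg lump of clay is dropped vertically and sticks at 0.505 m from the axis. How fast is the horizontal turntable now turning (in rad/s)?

No external torque acts about the axis; L_before = L_after.
I_p = ½(4.21)(0.547)² = 0.6298 kg·m².
Added inertia Σmr² = (0.305)(0.505)² = 0.07778 kg·m²; I_f = 0.6298 + 0.07778 = 0.7076 kg·m².
ω_f = I_p ω_i / I_f = (0.6298)(4.06) / 0.7076 = 3.614 rad/s.

ω_f ≈ 3.61 rad/s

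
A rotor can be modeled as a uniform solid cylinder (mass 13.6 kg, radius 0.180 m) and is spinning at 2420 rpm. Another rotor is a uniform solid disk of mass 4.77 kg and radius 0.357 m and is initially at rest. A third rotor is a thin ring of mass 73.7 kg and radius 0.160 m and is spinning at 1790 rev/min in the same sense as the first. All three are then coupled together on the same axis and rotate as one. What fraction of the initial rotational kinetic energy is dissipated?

No external torque acts about the common axis, so total angular momentum is conserved.
Moments of inertia: I_A = ½(13.6)(0.180)² = 0.2203 kg·m²; I_B = ½(4.77)(0.357)² = 0.3040 kg·m²; I_C = (73.7)(0.160)² = 1.887 kg·m².
Taking A's sense as positive: L = (0.2203)(2420) + (1.887)(1790) = 3910 kg·m²·rpm.
Combined I = 0.2203 + 0.3040 + 1.887 = 2.411 kg·m².
ω_f = L / I = 3910 / 2.411 = 1622 rpm.
KE_i = ½ΣIω² = 40220 J; KE_f = ½(2.411)(169.8)² = 34780 J.
Fraction dissipated = (KE_i − KE_f)/KE_i = 0.1354.

fraction ≈ 0.135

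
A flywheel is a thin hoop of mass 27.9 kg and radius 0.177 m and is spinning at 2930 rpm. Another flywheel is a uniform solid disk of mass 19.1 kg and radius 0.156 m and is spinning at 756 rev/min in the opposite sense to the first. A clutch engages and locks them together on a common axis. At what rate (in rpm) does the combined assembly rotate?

The coupling torques are internal; angular momentum about the shared axis is conserved.
Moments of inertia: I_A = (27.9)(0.177)² = 0.8741 kg·m²; I_B = ½(19.1)(0.156)² = 0.2324 kg·m².
Taking A's sense as positive: L = (0.8741)(2930) − (0.2324)(756) = 2385 kg·m²·rpm.
Combined I = 0.8741 + 0.2324 = 1.106 kg·m².
ω_f = L / I = 2385 / 1.106 = 2156 rpm.

|ω_f| ≈ 2160 rpm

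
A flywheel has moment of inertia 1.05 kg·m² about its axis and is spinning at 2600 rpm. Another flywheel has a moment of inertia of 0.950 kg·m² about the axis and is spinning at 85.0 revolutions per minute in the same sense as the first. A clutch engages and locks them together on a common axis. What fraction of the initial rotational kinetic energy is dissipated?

fraction ≈ 0.444

No external torque acts about the common axis, so total angular momentum is conserved.
Taking A's sense as positive: L = (1.050)(2600) + (0.9500)(85.0) = 2811 kg·m²·rpm.
Combined I = 1.050 + 0.9500 = 2.000 kg·m².
ω_f = L / I = 2811 / 2.000 = 1405 rpm.
KE_i = ½ΣIω² = 38960 J; KE_f = ½(2.000)(147.2)² = 21660 J.
Fraction dissipated = (KE_i − KE_f)/KE_i = 0.4440.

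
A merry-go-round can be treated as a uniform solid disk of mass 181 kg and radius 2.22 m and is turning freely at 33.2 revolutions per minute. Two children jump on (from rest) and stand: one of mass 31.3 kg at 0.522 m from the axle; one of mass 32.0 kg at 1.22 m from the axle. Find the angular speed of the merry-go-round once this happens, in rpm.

ω_f ≈ 29.5 rpm

The added mass arrives with no angular momentum about the axle, and any external torque about the axle is negligible, so the system's angular momentum is conserved.
I_p = ½(181)(2.22)² = 446.0 kg·m².
Added inertia Σmr² = (31.3)(0.522)² + (32.0)(1.22)² = 56.16 kg·m²; I_f = 446.0 + 56.16 = 502.2 kg·m².
ω_f = I_p ω_i / I_f = (446.0)(33.2) / 502.2 = 29.49 rpm.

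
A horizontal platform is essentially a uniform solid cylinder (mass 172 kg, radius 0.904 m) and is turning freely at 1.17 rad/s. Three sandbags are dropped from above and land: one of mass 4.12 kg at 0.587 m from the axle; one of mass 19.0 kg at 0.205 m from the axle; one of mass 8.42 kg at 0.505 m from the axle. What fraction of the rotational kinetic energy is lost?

The added mass arrives with no angular momentum about the axle, and any external torque about the axle is negligible, so the system's angular momentum is conserved.
I_p = ½(172)(0.904)² = 70.28 kg·m².
Added inertia Σmr² = (4.12)(0.587)² + (19.0)(0.205)² + (8.42)(0.505)² = 4.365 kg·m²; I_f = 70.28 + 4.365 = 74.65 kg·m².
ω_f = I_p ω_i / I_f = (70.28)(1.17) / 74.65 = 1.102 rad/s.
KE_i = ½(70.28)(1.170 rad/s)² = 48.10 J; KE_f = ½(74.65)(1.102)² = 45.29 J.
Fraction lost = 0.05848.

fraction ≈ 0.0585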